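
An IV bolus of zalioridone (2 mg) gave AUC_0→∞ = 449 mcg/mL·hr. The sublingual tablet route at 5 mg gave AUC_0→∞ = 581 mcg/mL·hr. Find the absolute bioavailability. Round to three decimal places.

F = (AUC_ev / D_ev) / (AUC_iv / D_iv)
  = (581/5) / (449/2)
  = 116.2 / 224.5 = 0.5176

F = 0.518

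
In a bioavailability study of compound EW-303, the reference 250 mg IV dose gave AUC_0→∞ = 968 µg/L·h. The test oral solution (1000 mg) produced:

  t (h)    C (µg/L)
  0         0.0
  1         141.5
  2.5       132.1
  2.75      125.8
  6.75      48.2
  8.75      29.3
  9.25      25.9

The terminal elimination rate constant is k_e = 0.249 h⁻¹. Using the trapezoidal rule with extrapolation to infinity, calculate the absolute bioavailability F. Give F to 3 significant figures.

F = 0.220

Trapezoidal AUC_0→9.25 (oral solution):
  [0→1]: (0.0+141.5)/2 × 1 = 70.75
  [1→2.5]: (141.5+132.1)/2 × 1.5 = 205.2
  [2.5→2.75]: (132.1+125.8)/2 × 0.25 = 32.2375
  [2.75→6.75]: (125.8+48.2)/2 × 4 = 348.0
  [6.75→8.75]: (48.2+29.3)/2 × 2 = 77.5
  [8.75→9.25]: (29.3+25.9)/2 × 0.5 = 13.8
  Sum = 747.4875 µg/L·h
Tail: C_last/k_e = 25.9/0.249 = 104.016
AUC_0→∞ (oral solution) = 747.4875 + 104.016 = 851.5035 µg/L·h
F = (AUC_ev/D_ev)/(AUC_iv/D_iv) = (851.5035/1000)/(968/250) = 0.8515035/3.872 = 0.2199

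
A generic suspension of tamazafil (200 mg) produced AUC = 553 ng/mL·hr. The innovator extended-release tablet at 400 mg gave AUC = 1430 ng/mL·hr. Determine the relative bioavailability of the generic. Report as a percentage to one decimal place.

F_rel = (AUC_test/D_test) / (AUC_ref/D_ref)
      = (553/200) / (1430/400)
      = 2.765 / 3.575 = 0.7734 = 77.34%

F_rel = 77.3%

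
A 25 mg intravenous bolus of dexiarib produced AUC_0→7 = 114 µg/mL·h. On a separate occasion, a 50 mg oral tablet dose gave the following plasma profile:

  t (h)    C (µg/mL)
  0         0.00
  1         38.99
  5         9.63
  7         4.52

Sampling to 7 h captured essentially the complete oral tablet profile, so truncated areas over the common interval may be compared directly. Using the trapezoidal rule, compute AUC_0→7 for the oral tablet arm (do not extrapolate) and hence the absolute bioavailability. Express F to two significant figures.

Trapezoidal AUC_0→7 (oral tablet):
  [0→1]: (0.00+38.99)/2 × 1 = 19.495
  [1→5]: (38.99+9.63)/2 × 4 = 97.24
  [5→7]: (9.63+4.52)/2 × 2 = 14.15
  Sum = 130.885 µg/mL·h
F = (AUC_ev/D_ev)/(AUC_iv/D_iv) = (130.885/50)/(114/25) = 2.6177/4.56 = 0.5741

F = 0.57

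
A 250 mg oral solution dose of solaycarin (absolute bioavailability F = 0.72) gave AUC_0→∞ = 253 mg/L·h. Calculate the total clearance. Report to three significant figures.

CL = F × Dose / AUC_0→∞
   = 0.72 × 250 / 253 = 0.711462 L/h

CL = 0.711 L/h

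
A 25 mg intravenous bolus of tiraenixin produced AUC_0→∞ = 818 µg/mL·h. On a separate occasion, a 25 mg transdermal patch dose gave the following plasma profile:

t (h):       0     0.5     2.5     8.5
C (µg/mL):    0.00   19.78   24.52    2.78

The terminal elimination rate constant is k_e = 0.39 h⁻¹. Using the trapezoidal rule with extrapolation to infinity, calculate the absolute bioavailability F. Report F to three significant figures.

Trapezoidal AUC_0→8.5 (transdermal patch):
  [0→0.5]: (0.00+19.78)/2 × 0.5 = 4.945
  [0.5→2.5]: (19.78+24.52)/2 × 2 = 44.3
  [2.5→8.5]: (24.52+2.78)/2 × 6 = 81.9
  Sum = 131.145 µg/mL·h
Tail: C_last/k_e = 2.78/0.39 = 7.128
AUC_0→∞ (transdermal patch) = 131.145 + 7.128 = 138.273 µg/mL·h
F = (AUC_ev/D_ev)/(AUC_iv/D_iv) = (138.273/25)/(818/25) = 5.53092/32.72 = 0.1690

F = 0.169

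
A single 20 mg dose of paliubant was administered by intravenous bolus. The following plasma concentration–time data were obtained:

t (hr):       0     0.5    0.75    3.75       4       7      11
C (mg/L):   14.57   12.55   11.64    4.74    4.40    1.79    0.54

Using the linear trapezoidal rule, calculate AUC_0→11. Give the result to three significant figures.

AUC = 49.5 mg/L·hr

Trapezoidal AUC_0→11:
  [0→0.5]: (14.57+12.55)/2 × 0.5 = 6.78
  [0.5→0.75]: (12.55+11.64)/2 × 0.25 = 3.02375
  [0.75→3.75]: (11.64+4.74)/2 × 3 = 24.57
  [3.75→4]: (4.74+4.40)/2 × 0.25 = 1.1425
  [4→7]: (4.40+1.79)/2 × 3 = 9.285
  [7→11]: (1.79+0.54)/2 × 4 = 4.66
  Sum = 49.46125 mg/L·hr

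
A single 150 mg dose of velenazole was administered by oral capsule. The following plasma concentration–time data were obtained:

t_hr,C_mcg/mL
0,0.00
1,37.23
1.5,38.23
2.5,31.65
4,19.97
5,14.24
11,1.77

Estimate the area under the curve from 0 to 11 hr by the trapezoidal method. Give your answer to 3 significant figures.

AUC = 176 mcg/mL·hr

Trapezoidal AUC_0→11:
  [0→1]: (0.00+37.23)/2 × 1 = 18.615
  [1→1.5]: (37.23+38.23)/2 × 0.5 = 18.865
  [1.5→2.5]: (38.23+31.65)/2 × 1 = 34.94
  [2.5→4]: (31.65+19.97)/2 × 1.5 = 38.715
  [4→5]: (19.97+14.24)/2 × 1 = 17.105
  [5→11]: (14.24+1.77)/2 × 6 = 48.03
  Sum = 176.27 mcg/mL·hr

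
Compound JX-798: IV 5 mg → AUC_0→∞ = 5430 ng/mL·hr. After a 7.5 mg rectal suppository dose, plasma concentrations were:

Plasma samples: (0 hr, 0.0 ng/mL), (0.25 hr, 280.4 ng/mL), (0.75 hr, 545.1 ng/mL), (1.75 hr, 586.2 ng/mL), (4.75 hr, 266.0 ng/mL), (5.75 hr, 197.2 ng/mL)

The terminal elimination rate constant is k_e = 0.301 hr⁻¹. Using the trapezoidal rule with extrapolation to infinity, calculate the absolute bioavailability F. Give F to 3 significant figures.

F = 0.365

Trapezoidal AUC_0→5.75 (rectal suppository):
  [0→0.25]: (0.0+280.4)/2 × 0.25 = 35.05
  [0.25→0.75]: (280.4+545.1)/2 × 0.5 = 206.375
  [0.75→1.75]: (545.1+586.2)/2 × 1 = 565.65
  [1.75→4.75]: (586.2+266.0)/2 × 3 = 1278.3
  [4.75→5.75]: (266.0+197.2)/2 × 1 = 231.6
  Sum = 2316.975 ng/mL·hr
Tail: C_last/k_e = 197.2/0.301 = 655.150
AUC_0→∞ (rectal suppository) = 2316.975 + 655.150 = 2972.125 ng/mL·hr
F = (AUC_ev/D_ev)/(AUC_iv/D_iv) = (2972.125/7.5)/(5430/5) = 396.283/1086 = 0.3649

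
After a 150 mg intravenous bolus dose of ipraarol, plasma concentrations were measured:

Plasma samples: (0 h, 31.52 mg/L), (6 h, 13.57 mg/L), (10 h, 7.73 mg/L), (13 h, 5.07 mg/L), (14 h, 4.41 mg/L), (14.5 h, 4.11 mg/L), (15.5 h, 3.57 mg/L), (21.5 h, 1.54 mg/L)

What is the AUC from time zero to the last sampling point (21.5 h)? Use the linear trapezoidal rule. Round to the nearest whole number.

AUC = 223 mg/L·h

Trapezoidal AUC_0→21.5:
  [0→6]: (31.52+13.57)/2 × 6 = 135.27
  [6→10]: (13.57+7.73)/2 × 4 = 42.6
  [10→13]: (7.73+5.07)/2 × 3 = 19.2
  [13→14]: (5.07+4.41)/2 × 1 = 4.74
  [14→14.5]: (4.41+4.11)/2 × 0.5 = 2.13
  [14.5→15.5]: (4.11+3.57)/2 × 1 = 3.84
  [15.5→21.5]: (3.57+1.54)/2 × 6 = 15.33
  Sum = 223.11 mg/L·h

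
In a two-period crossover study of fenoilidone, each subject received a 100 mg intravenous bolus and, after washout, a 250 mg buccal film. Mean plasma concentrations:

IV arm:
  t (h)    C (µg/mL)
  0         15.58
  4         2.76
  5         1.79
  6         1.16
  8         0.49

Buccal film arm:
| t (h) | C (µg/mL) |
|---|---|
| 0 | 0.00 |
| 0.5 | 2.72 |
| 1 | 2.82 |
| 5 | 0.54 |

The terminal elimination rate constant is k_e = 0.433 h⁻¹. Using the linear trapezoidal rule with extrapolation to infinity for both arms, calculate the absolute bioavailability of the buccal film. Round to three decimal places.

Trapezoidal AUC_0→8 (IV):
  [0→4]: (15.58+2.76)/2 × 4 = 36.68
  [4→5]: (2.76+1.79)/2 × 1 = 2.275
  [5→6]: (1.79+1.16)/2 × 1 = 1.475
  [6→8]: (1.16+0.49)/2 × 2 = 1.65
  Sum = 42.08 µg/mL·h
IV tail: 0.49/0.433 = 1.132; AUC_iv,0→∞ = 42.08 + 1.132 = 43.212 µg/mL·h
Trapezoidal AUC_0→5 (buccal film):
  [0→0.5]: (0.00+2.72)/2 × 0.5 = 0.68
  [0.5→1]: (2.72+2.82)/2 × 0.5 = 1.385
  [1→5]: (2.82+0.54)/2 × 4 = 6.72
  Sum = 8.785 µg/mL·h
buccal film tail: 0.54/0.433 = 1.247; AUC_ev,0→∞ = 8.785 + 1.247 = 10.032 µg/mL·h
F = (AUC_ev/D_ev)/(AUC_iv/D_iv) = (10.032/250)/(43.212/100) = 0.040128/0.43212 = 0.0929

F = 0.093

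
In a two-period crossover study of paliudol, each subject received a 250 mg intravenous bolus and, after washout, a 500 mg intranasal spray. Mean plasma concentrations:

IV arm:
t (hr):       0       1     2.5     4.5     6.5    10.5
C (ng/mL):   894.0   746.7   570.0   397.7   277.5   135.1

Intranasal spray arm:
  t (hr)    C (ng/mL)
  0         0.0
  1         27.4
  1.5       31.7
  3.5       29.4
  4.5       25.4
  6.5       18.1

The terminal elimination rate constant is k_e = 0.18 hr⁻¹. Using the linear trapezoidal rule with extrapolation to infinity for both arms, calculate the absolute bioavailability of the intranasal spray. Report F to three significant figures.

F = 0.0260

Trapezoidal AUC_0→10.5 (IV):
  [0→1]: (894.0+746.7)/2 × 1 = 820.35
  [1→2.5]: (746.7+570.0)/2 × 1.5 = 987.525
  [2.5→4.5]: (570.0+397.7)/2 × 2 = 967.7
  [4.5→6.5]: (397.7+277.5)/2 × 2 = 675.2
  [6.5→10.5]: (277.5+135.1)/2 × 4 = 825.2
  Sum = 4275.975 ng/mL·hr
IV tail: 135.1/0.18 = 750.556; AUC_iv,0→∞ = 4275.975 + 750.556 = 5026.531 ng/mL·hr
Trapezoidal AUC_0→6.5 (intranasal spray):
  [0→1]: (0.0+27.4)/2 × 1 = 13.7
  [1→1.5]: (27.4+31.7)/2 × 0.5 = 14.775
  [1.5→3.5]: (31.7+29.4)/2 × 2 = 61.1
  [3.5→4.5]: (29.4+25.4)/2 × 1 = 27.4
  [4.5→6.5]: (25.4+18.1)/2 × 2 = 43.5
  Sum = 160.475 ng/mL·hr
intranasal spray tail: 18.1/0.18 = 100.556; AUC_ev,0→∞ = 160.475 + 100.556 = 261.031 ng/mL·hr
F = (AUC_ev/D_ev)/(AUC_iv/D_iv) = (261.031/500)/(5026.531/250) = 0.522062/20.106124 = 0.0260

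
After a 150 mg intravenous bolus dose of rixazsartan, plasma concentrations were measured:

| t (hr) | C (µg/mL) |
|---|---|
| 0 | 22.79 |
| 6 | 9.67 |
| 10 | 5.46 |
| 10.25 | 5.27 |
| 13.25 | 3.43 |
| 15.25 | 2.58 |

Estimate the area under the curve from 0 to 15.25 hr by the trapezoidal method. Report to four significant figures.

Trapezoidal AUC_0→15.25:
  [0→6]: (22.79+9.67)/2 × 6 = 97.38
  [6→10]: (9.67+5.46)/2 × 4 = 30.26
  [10→10.25]: (5.46+5.27)/2 × 0.25 = 1.34125
  [10.25→13.25]: (5.27+3.43)/2 × 3 = 13.05
  [13.25→15.25]: (3.43+2.58)/2 × 2 = 6.01
  Sum = 148.04125 µg/mL·hr

AUC = 148.0 µg/mL·hr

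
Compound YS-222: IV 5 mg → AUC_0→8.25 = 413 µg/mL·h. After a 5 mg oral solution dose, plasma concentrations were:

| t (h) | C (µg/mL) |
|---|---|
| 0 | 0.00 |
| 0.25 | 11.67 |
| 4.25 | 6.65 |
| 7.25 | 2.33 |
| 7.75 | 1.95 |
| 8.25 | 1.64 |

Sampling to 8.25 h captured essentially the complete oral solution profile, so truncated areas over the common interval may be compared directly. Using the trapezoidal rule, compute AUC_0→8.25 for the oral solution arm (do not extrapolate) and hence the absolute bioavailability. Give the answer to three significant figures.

F = 0.130

Trapezoidal AUC_0→8.25 (oral solution):
  [0→0.25]: (0.00+11.67)/2 × 0.25 = 1.45875
  [0.25→4.25]: (11.67+6.65)/2 × 4 = 36.64
  [4.25→7.25]: (6.65+2.33)/2 × 3 = 13.47
  [7.25→7.75]: (2.33+1.95)/2 × 0.5 = 1.07
  [7.75→8.25]: (1.95+1.64)/2 × 0.5 = 0.8975
  Sum = 53.53625 µg/mL·h
F = (AUC_ev/D_ev)/(AUC_iv/D_iv) = (53.53625/5)/(413/5) = 10.70725/82.6 = 0.1296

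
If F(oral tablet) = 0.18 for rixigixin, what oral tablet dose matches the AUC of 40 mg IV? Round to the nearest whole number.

D_oral = 222 mg

For equal systemic exposure: F × D_ev = D_iv
D_ev = D_iv / F = 40 / 0.18 = 222.222 mg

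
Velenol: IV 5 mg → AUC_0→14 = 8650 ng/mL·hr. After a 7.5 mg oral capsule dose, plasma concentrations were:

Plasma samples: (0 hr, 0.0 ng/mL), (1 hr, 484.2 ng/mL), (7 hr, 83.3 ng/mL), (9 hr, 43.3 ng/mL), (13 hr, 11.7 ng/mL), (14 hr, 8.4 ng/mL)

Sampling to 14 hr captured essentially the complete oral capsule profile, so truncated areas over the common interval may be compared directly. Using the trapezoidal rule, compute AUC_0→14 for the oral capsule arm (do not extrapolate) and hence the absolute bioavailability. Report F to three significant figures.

Trapezoidal AUC_0→14 (oral capsule):
  [0→1]: (0.0+484.2)/2 × 1 = 242.1
  [1→7]: (484.2+83.3)/2 × 6 = 1702.5
  [7→9]: (83.3+43.3)/2 × 2 = 126.6
  [9→13]: (43.3+11.7)/2 × 4 = 110.0
  [13→14]: (11.7+8.4)/2 × 1 = 10.05
  Sum = 2191.25 ng/mL·hr
F = (AUC_ev/D_ev)/(AUC_iv/D_iv) = (2191.25/7.5)/(8650/5) = 292.167/1730 = 0.1689

F = 0.169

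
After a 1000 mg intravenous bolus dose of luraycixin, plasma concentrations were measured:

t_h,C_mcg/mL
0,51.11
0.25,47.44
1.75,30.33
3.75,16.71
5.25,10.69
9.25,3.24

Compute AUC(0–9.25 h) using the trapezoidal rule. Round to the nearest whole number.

Trapezoidal AUC_0→9.25:
  [0→0.25]: (51.11+47.44)/2 × 0.25 = 12.31875
  [0.25→1.75]: (47.44+30.33)/2 × 1.5 = 58.3275
  [1.75→3.75]: (30.33+16.71)/2 × 2 = 47.04
  [3.75→5.25]: (16.71+10.69)/2 × 1.5 = 20.55
  [5.25→9.25]: (10.69+3.24)/2 × 4 = 27.86
  Sum = 166.09625 mcg/mL·h

AUC = 166 mcg/mL·h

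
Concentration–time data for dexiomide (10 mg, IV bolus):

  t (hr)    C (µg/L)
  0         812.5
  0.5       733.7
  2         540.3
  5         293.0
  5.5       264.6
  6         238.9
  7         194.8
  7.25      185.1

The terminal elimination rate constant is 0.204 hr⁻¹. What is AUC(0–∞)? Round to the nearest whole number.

Trapezoidal AUC_0→7.25:
  [0→0.5]: (812.5+733.7)/2 × 0.5 = 386.55
  [0.5→2]: (733.7+540.3)/2 × 1.5 = 955.5
  [2→5]: (540.3+293.0)/2 × 3 = 1249.95
  [5→5.5]: (293.0+264.6)/2 × 0.5 = 139.4
  [5.5→6]: (264.6+238.9)/2 × 0.5 = 125.875
  [6→7]: (238.9+194.8)/2 × 1 = 216.85
  [7→7.25]: (194.8+185.1)/2 × 0.25 = 47.4875
  Sum = 3121.6125 µg/L·hr
Extrapolated tail: C_last / k_e = 185.1 / 0.204 = 907.353
AUC_0→∞ = 3121.6125 + 907.353 = 4028.9655 µg/L·hr

AUC = 4029 µg/L·hr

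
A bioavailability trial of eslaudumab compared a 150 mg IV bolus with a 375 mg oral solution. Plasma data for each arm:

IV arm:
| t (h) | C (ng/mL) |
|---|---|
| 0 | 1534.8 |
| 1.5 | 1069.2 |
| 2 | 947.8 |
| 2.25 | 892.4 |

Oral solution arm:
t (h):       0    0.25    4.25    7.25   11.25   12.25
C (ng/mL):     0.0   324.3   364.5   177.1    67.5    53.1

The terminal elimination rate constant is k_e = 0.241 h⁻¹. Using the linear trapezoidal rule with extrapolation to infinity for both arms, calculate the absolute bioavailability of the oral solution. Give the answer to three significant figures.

Trapezoidal AUC_0→2.25 (IV):
  [0→1.5]: (1534.8+1069.2)/2 × 1.5 = 1953.0
  [1.5→2]: (1069.2+947.8)/2 × 0.5 = 504.25
  [2→2.25]: (947.8+892.4)/2 × 0.25 = 230.025
  Sum = 2687.275 ng/mL·h
IV tail: 892.4/0.241 = 3702.905; AUC_iv,0→∞ = 2687.275 + 3702.905 = 6390.18 ng/mL·h
Trapezoidal AUC_0→12.25 (oral solution):
  [0→0.25]: (0.0+324.3)/2 × 0.25 = 40.5375
  [0.25→4.25]: (324.3+364.5)/2 × 4 = 1377.6
  [4.25→7.25]: (364.5+177.1)/2 × 3 = 812.4
  [7.25→11.25]: (177.1+67.5)/2 × 4 = 489.2
  [11.25→12.25]: (67.5+53.1)/2 × 1 = 60.3
  Sum = 2780.0375 ng/mL·h
oral solution tail: 53.1/0.241 = 220.332; AUC_ev,0→∞ = 2780.0375 + 220.332 = 3000.3695 ng/mL·h
F = (AUC_ev/D_ev)/(AUC_iv/D_iv) = (3000.3695/375)/(6390.18/150) = 8.00099/42.6012 = 0.1878

F = 0.188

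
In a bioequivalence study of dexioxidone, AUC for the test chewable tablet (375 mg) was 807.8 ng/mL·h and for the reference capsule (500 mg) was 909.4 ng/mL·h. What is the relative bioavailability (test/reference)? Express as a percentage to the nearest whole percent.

F_rel = (AUC_test/D_test) / (AUC_ref/D_ref)
      = (807.8/375) / (909.4/500)
      = 2.15413 / 1.8188 = 1.1844 = 118.44%

F_rel = 118%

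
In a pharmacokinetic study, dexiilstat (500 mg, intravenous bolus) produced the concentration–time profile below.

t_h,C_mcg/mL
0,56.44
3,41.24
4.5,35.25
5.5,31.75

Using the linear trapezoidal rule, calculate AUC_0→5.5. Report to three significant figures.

AUC = 237 mcg/mL·h

Trapezoidal AUC_0→5.5:
  [0→3]: (56.44+41.24)/2 × 3 = 146.52
  [3→4.5]: (41.24+35.25)/2 × 1.5 = 57.3675
  [4.5→5.5]: (35.25+31.75)/2 × 1 = 33.5
  Sum = 237.3875 mcg/mL·h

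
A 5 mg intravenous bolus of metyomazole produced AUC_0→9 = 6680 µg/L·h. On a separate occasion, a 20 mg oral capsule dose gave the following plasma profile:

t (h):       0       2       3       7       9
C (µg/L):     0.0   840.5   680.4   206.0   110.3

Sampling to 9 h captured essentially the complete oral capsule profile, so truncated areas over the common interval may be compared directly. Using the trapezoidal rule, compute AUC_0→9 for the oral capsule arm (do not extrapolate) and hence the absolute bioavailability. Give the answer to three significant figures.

F = 0.138

Trapezoidal AUC_0→9 (oral capsule):
  [0→2]: (0.0+840.5)/2 × 2 = 840.5
  [2→3]: (840.5+680.4)/2 × 1 = 760.45
  [3→7]: (680.4+206.0)/2 × 4 = 1772.8
  [7→9]: (206.0+110.3)/2 × 2 = 316.3
  Sum = 3690.05 µg/L·h
F = (AUC_ev/D_ev)/(AUC_iv/D_iv) = (3690.05/20)/(6680/5) = 184.5025/1336 = 0.1381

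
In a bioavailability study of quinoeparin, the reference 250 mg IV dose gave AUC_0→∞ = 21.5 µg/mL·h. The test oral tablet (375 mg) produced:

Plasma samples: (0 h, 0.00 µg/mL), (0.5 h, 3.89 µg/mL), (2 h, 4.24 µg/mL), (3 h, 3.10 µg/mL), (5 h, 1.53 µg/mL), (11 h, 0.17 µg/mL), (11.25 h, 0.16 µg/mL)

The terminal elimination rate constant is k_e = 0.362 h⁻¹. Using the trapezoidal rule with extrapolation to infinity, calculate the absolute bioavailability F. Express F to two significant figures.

Trapezoidal AUC_0→11.25 (oral tablet):
  [0→0.5]: (0.00+3.89)/2 × 0.5 = 0.9725
  [0.5→2]: (3.89+4.24)/2 × 1.5 = 6.0975
  [2→3]: (4.24+3.10)/2 × 1 = 3.67
  [3→5]: (3.10+1.53)/2 × 2 = 4.63
  [5→11]: (1.53+0.17)/2 × 6 = 5.1
  [11→11.25]: (0.17+0.16)/2 × 0.25 = 0.04125
  Sum = 20.51125 µg/mL·h
Tail: C_last/k_e = 0.16/0.362 = 0.442
AUC_0→∞ (oral tablet) = 20.51125 + 0.442 = 20.95325 µg/mL·h
F = (AUC_ev/D_ev)/(AUC_iv/D_iv) = (20.95325/375)/(21.5/250) = 0.0558753/0.086 = 0.6497

F = 0.65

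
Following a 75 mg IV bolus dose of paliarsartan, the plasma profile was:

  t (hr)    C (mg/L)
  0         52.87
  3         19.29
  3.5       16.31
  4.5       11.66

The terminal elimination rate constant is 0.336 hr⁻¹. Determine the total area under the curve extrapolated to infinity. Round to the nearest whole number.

Trapezoidal AUC_0→4.5:
  [0→3]: (52.87+19.29)/2 × 3 = 108.24
  [3→3.5]: (19.29+16.31)/2 × 0.5 = 8.9
  [3.5→4.5]: (16.31+11.66)/2 × 1 = 13.985
  Sum = 131.125 mg/L·hr
Extrapolated tail: C_last / k_e = 11.66 / 0.336 = 34.702
AUC_0→∞ = 131.125 + 34.702 = 165.827 mg/L·hr

AUC = 166 mg/L·hr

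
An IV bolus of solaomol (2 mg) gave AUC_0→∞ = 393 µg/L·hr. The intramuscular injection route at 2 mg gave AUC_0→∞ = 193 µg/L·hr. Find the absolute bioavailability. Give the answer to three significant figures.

F = (AUC_ev / D_ev) / (AUC_iv / D_iv)
  = (193/2) / (393/2)
  = 96.5 / 196.5 = 0.4911

F = 0.491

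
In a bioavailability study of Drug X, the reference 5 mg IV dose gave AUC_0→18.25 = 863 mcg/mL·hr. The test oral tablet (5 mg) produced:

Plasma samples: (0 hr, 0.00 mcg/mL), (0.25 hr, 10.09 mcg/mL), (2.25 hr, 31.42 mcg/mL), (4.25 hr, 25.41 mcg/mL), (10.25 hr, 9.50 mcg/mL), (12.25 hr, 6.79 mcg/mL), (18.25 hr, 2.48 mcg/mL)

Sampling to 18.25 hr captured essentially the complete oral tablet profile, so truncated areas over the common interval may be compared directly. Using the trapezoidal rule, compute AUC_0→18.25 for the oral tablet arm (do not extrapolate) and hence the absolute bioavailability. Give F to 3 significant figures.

Trapezoidal AUC_0→18.25 (oral tablet):
  [0→0.25]: (0.00+10.09)/2 × 0.25 = 1.26125
  [0.25→2.25]: (10.09+31.42)/2 × 2 = 41.51
  [2.25→4.25]: (31.42+25.41)/2 × 2 = 56.83
  [4.25→10.25]: (25.41+9.50)/2 × 6 = 104.73
  [10.25→12.25]: (9.50+6.79)/2 × 2 = 16.29
  [12.25→18.25]: (6.79+2.48)/2 × 6 = 27.81
  Sum = 248.43125 mcg/mL·hr
F = (AUC_ev/D_ev)/(AUC_iv/D_iv) = (248.43125/5)/(863/5) = 49.68625/172.6 = 0.2879

F = 0.288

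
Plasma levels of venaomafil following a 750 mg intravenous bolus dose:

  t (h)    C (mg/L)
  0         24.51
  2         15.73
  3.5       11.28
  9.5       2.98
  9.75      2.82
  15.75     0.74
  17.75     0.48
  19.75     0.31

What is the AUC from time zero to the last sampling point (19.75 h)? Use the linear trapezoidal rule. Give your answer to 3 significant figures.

AUC = 117 mg/L·h

Trapezoidal AUC_0→19.75:
  [0→2]: (24.51+15.73)/2 × 2 = 40.24
  [2→3.5]: (15.73+11.28)/2 × 1.5 = 20.2575
  [3.5→9.5]: (11.28+2.98)/2 × 6 = 42.78
  [9.5→9.75]: (2.98+2.82)/2 × 0.25 = 0.725
  [9.75→15.75]: (2.82+0.74)/2 × 6 = 10.68
  [15.75→17.75]: (0.74+0.48)/2 × 2 = 1.22
  [17.75→19.75]: (0.48+0.31)/2 × 2 = 0.79
  Sum = 116.6925 mg/L·h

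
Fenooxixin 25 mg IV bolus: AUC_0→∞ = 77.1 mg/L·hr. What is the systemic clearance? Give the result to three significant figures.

CL = Dose_iv / AUC_0→∞
   = 25 / 77.1 = 0.324254 L/hr

CL = 0.324 L/hr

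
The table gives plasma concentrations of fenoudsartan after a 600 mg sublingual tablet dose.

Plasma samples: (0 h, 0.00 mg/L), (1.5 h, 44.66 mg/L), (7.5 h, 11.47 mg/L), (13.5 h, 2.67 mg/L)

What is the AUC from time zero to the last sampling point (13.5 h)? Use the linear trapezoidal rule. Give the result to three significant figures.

Trapezoidal AUC_0→13.5:
  [0→1.5]: (0.00+44.66)/2 × 1.5 = 33.495
  [1.5→7.5]: (44.66+11.47)/2 × 6 = 168.39
  [7.5→13.5]: (11.47+2.67)/2 × 6 = 42.42
  Sum = 244.305 mg/L·h

AUC = 244 mg/L·h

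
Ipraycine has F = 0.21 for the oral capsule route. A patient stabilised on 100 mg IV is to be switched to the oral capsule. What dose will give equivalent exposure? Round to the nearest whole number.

For equal systemic exposure: F × D_ev = D_iv
D_ev = D_iv / F = 100 / 0.21 = 476.19 mg

D_oral = 476 mg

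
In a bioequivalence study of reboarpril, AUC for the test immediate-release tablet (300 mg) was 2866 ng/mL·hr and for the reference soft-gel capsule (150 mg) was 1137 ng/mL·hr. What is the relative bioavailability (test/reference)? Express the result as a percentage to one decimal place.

F_rel = 126.0%

F_rel = (AUC_test/D_test) / (AUC_ref/D_ref)
      = (2866/300) / (1137/150)
      = 9.55333 / 7.58 = 1.2603 = 126.03%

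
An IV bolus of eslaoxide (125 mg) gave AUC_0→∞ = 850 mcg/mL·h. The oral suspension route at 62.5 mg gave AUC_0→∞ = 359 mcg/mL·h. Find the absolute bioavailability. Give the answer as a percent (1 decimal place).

F = 84.5%

F = (AUC_ev / D_ev) / (AUC_iv / D_iv)
  = (359/62.5) / (850/125)
  = 5.744 / 6.8 = 0.8447
  = 84.47%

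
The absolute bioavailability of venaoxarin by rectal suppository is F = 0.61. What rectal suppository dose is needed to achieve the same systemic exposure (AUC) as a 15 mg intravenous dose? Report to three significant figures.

D_rectal = 24.6 mg

For equal systemic exposure: F × D_ev = D_iv
D_ev = D_iv / F = 15 / 0.61 = 24.5902 mg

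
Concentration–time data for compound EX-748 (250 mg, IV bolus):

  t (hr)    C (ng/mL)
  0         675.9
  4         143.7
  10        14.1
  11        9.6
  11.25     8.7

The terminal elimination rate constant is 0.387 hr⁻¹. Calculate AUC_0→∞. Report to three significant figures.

Trapezoidal AUC_0→11.25:
  [0→4]: (675.9+143.7)/2 × 4 = 1639.2
  [4→10]: (143.7+14.1)/2 × 6 = 473.4
  [10→11]: (14.1+9.6)/2 × 1 = 11.85
  [11→11.25]: (9.6+8.7)/2 × 0.25 = 2.2875
  Sum = 2126.7375 ng/mL·hr
Extrapolated tail: C_last / k_e = 8.7 / 0.387 = 22.481
AUC_0→∞ = 2126.7375 + 22.481 = 2149.2185 ng/mL·hr

AUC = 2150 ng/mL·hr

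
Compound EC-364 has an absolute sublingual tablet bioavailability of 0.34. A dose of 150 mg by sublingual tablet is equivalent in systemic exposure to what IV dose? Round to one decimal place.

D_iv = 51.0 mg

Systemic exposure from an extravascular dose = F × D_ev, so the equivalent IV dose is F × D_ev.
D_iv = F × D_ev = 0.34 × 150 = 51 mg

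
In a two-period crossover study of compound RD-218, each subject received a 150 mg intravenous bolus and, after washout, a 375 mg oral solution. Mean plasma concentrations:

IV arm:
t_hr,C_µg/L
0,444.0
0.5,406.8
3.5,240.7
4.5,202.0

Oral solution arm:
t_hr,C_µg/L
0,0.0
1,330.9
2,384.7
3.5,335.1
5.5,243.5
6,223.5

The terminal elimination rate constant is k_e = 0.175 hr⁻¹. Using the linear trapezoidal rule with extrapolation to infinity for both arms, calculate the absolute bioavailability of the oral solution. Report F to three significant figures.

Trapezoidal AUC_0→4.5 (IV):
  [0→0.5]: (444.0+406.8)/2 × 0.5 = 212.7
  [0.5→3.5]: (406.8+240.7)/2 × 3 = 971.25
  [3.5→4.5]: (240.7+202.0)/2 × 1 = 221.35
  Sum = 1405.3 µg/L·hr
IV tail: 202.0/0.175 = 1154.286; AUC_iv,0→∞ = 1405.3 + 1154.286 = 2559.586 µg/L·hr
Trapezoidal AUC_0→6 (oral solution):
  [0→1]: (0.0+330.9)/2 × 1 = 165.45
  [1→2]: (330.9+384.7)/2 × 1 = 357.8
  [2→3.5]: (384.7+335.1)/2 × 1.5 = 539.85
  [3.5→5.5]: (335.1+243.5)/2 × 2 = 578.6
  [5.5→6]: (243.5+223.5)/2 × 0.5 = 116.75
  Sum = 1758.45 µg/L·hr
oral solution tail: 223.5/0.175 = 1277.143; AUC_ev,0→∞ = 1758.45 + 1277.143 = 3035.593 µg/L·hr
F = (AUC_ev/D_ev)/(AUC_iv/D_iv) = (3035.593/375)/(2559.586/150) = 8.09491/17.0639 = 0.4744

F = 0.474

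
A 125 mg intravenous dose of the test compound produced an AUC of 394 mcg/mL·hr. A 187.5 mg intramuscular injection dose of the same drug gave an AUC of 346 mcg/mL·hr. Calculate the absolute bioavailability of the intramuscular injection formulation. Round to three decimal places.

F = (AUC_ev / D_ev) / (AUC_iv / D_iv)
  = (346/187.5) / (394/125)
  = 1.84533 / 3.152 = 0.5854

F = 0.585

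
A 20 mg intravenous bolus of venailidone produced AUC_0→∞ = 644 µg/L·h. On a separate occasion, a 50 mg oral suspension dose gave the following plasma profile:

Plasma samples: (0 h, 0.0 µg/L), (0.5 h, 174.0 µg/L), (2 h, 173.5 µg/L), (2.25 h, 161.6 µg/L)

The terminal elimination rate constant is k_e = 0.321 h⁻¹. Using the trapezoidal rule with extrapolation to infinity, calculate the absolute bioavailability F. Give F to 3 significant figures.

F = 0.528

Trapezoidal AUC_0→2.25 (oral suspension):
  [0→0.5]: (0.0+174.0)/2 × 0.5 = 43.5
  [0.5→2]: (174.0+173.5)/2 × 1.5 = 260.625
  [2→2.25]: (173.5+161.6)/2 × 0.25 = 41.8875
  Sum = 346.0125 µg/L·h
Tail: C_last/k_e = 161.6/0.321 = 503.427
AUC_0→∞ (oral suspension) = 346.0125 + 503.427 = 849.4395 µg/L·h
F = (AUC_ev/D_ev)/(AUC_iv/D_iv) = (849.4395/50)/(644/20) = 16.98879/32.2 = 0.5276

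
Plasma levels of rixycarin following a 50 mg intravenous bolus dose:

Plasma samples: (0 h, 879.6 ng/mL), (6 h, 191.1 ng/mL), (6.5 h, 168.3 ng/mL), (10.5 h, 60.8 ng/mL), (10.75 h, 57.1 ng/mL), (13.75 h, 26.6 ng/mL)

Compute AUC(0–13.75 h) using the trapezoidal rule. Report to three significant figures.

Trapezoidal AUC_0→13.75:
  [0→6]: (879.6+191.1)/2 × 6 = 3212.1
  [6→6.5]: (191.1+168.3)/2 × 0.5 = 89.85
  [6.5→10.5]: (168.3+60.8)/2 × 4 = 458.2
  [10.5→10.75]: (60.8+57.1)/2 × 0.25 = 14.7375
  [10.75→13.75]: (57.1+26.6)/2 × 3 = 125.55
  Sum = 3900.4375 ng/mL·h

AUC = 3900 ng/mL·h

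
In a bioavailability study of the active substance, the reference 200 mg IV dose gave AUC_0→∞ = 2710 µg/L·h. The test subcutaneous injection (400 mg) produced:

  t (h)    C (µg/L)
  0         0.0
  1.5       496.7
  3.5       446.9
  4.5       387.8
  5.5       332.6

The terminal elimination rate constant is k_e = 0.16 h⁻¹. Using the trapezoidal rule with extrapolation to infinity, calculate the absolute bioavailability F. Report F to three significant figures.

F = 0.770

Trapezoidal AUC_0→5.5 (subcutaneous injection):
  [0→1.5]: (0.0+496.7)/2 × 1.5 = 372.525
  [1.5→3.5]: (496.7+446.9)/2 × 2 = 943.6
  [3.5→4.5]: (446.9+387.8)/2 × 1 = 417.35
  [4.5→5.5]: (387.8+332.6)/2 × 1 = 360.2
  Sum = 2093.675 µg/L·h
Tail: C_last/k_e = 332.6/0.16 = 2078.750
AUC_0→∞ (subcutaneous injection) = 2093.675 + 2078.750 = 4172.425 µg/L·h
F = (AUC_ev/D_ev)/(AUC_iv/D_iv) = (4172.425/400)/(2710/200) = 10.4311/13.55 = 0.7698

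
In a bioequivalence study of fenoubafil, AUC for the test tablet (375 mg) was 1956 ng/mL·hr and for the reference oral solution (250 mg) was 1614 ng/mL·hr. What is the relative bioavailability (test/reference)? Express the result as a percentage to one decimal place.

F_rel = (AUC_test/D_test) / (AUC_ref/D_ref)
      = (1956/375) / (1614/250)
      = 5.216 / 6.456 = 0.8079 = 80.79%

F_rel = 80.8%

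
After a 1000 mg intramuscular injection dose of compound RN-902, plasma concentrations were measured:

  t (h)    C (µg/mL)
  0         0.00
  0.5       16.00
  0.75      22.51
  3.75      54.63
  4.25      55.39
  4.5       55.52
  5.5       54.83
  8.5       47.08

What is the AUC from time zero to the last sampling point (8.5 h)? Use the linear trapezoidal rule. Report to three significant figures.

AUC = 374 µg/mL·h

Trapezoidal AUC_0→8.5:
  [0→0.5]: (0.00+16.00)/2 × 0.5 = 4.0
  [0.5→0.75]: (16.00+22.51)/2 × 0.25 = 4.81375
  [0.75→3.75]: (22.51+54.63)/2 × 3 = 115.71
  [3.75→4.25]: (54.63+55.39)/2 × 0.5 = 27.505
  [4.25→4.5]: (55.39+55.52)/2 × 0.25 = 13.86375
  [4.5→5.5]: (55.52+54.83)/2 × 1 = 55.175
  [5.5→8.5]: (54.83+47.08)/2 × 3 = 152.865
  Sum = 373.9325 µg/mL·h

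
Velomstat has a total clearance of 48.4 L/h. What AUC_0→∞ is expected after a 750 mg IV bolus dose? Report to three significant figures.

AUC = 15.5 mg/L·h

AUC_0→∞ = Dose_iv / CL
        = 750 / 48.4 = 15.4959 mg/L·h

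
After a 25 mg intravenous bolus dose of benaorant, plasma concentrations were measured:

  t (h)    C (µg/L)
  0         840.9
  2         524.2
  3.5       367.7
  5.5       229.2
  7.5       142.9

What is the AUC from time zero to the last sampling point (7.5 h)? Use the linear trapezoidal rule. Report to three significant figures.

Trapezoidal AUC_0→7.5:
  [0→2]: (840.9+524.2)/2 × 2 = 1365.1
  [2→3.5]: (524.2+367.7)/2 × 1.5 = 668.925
  [3.5→5.5]: (367.7+229.2)/2 × 2 = 596.9
  [5.5→7.5]: (229.2+142.9)/2 × 2 = 372.1
  Sum = 3003.025 µg/L·h

AUC = 3000 µg/L·h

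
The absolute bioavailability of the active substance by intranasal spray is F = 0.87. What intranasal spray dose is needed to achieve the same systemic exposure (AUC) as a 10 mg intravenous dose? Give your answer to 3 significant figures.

For equal systemic exposure: F × D_ev = D_iv
D_ev = D_iv / F = 10 / 0.87 = 11.4943 mg

D_intranasal = 11.5 mg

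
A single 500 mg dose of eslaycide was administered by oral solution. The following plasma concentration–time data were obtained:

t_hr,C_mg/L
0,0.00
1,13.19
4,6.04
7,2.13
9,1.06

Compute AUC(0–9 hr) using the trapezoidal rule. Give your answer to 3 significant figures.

Trapezoidal AUC_0→9:
  [0→1]: (0.00+13.19)/2 × 1 = 6.595
  [1→4]: (13.19+6.04)/2 × 3 = 28.845
  [4→7]: (6.04+2.13)/2 × 3 = 12.255
  [7→9]: (2.13+1.06)/2 × 2 = 3.19
  Sum = 50.885 mg/L·hr

AUC = 50.9 mg/L·hr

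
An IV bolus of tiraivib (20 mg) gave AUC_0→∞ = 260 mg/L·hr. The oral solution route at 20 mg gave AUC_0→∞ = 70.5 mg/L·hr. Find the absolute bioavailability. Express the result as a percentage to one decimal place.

F = 27.1%

F = (AUC_ev / D_ev) / (AUC_iv / D_iv)
  = (70.5/20) / (260/20)
  = 3.525 / 13 = 0.2712
  = 27.12%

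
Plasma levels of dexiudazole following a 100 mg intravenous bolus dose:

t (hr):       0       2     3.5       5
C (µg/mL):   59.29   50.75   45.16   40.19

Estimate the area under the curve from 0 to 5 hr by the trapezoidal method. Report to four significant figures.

Trapezoidal AUC_0→5:
  [0→2]: (59.29+50.75)/2 × 2 = 110.04
  [2→3.5]: (50.75+45.16)/2 × 1.5 = 71.9325
  [3.5→5]: (45.16+40.19)/2 × 1.5 = 64.0125
  Sum = 245.985 µg/mL·hr

AUC = 246.0 µg/mL·hr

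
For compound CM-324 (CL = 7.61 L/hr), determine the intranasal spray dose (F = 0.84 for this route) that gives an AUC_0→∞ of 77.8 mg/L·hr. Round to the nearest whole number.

Dose = 705 mg

Dose = CL × AUC_0→∞ / F
     = 7.61 × 77.8 / 0.84 = 704.831 mg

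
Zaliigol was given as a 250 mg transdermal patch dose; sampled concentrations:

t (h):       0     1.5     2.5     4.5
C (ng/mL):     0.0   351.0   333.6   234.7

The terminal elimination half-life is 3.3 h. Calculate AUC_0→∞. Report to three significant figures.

AUC = 2290 ng/mL·h

Trapezoidal AUC_0→4.5:
  [0→1.5]: (0.0+351.0)/2 × 1.5 = 263.25
  [1.5→2.5]: (351.0+333.6)/2 × 1 = 342.3
  [2.5→4.5]: (333.6+234.7)/2 × 2 = 568.3
  Sum = 1173.85 ng/mL·h
k_e = ln2 / t½ = 0.693147 / 3.3 = 0.2100 h^-1
Extrapolated tail: C_last / k_e = 234.7 / 0.21 = 1117.619
AUC_0→∞ = 1173.85 + 1117.619 = 2291.469 ng/mL·h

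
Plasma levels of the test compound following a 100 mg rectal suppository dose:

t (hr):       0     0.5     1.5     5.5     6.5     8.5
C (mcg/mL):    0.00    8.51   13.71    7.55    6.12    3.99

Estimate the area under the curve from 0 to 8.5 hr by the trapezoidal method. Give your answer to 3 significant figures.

AUC = 72.7 mcg/mL·hr

Trapezoidal AUC_0→8.5:
  [0→0.5]: (0.00+8.51)/2 × 0.5 = 2.1275
  [0.5→1.5]: (8.51+13.71)/2 × 1 = 11.11
  [1.5→5.5]: (13.71+7.55)/2 × 4 = 42.52
  [5.5→6.5]: (7.55+6.12)/2 × 1 = 6.835
  [6.5→8.5]: (6.12+3.99)/2 × 2 = 10.11
  Sum = 72.7025 mcg/mL·hr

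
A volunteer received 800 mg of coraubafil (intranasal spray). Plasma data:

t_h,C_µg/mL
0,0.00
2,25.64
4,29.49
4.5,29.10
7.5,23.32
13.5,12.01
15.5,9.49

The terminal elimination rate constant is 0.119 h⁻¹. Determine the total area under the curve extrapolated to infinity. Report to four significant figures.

Trapezoidal AUC_0→15.5:
  [0→2]: (0.00+25.64)/2 × 2 = 25.64
  [2→4]: (25.64+29.49)/2 × 2 = 55.13
  [4→4.5]: (29.49+29.10)/2 × 0.5 = 14.6475
  [4.5→7.5]: (29.10+23.32)/2 × 3 = 78.63
  [7.5→13.5]: (23.32+12.01)/2 × 6 = 105.99
  [13.5→15.5]: (12.01+9.49)/2 × 2 = 21.5
  Sum = 301.5375 µg/mL·h
Extrapolated tail: C_last / k_e = 9.49 / 0.119 = 79.748
AUC_0→∞ = 301.5375 + 79.748 = 381.2855 µg/mL·h

AUC = 381.3 µg/mL·h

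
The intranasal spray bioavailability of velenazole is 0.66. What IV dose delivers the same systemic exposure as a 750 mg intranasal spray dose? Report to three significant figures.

Systemic exposure from an extravascular dose = F × D_ev, so the equivalent IV dose is F × D_ev.
D_iv = F × D_ev = 0.66 × 750 = 495 mg

D_iv = 495 mg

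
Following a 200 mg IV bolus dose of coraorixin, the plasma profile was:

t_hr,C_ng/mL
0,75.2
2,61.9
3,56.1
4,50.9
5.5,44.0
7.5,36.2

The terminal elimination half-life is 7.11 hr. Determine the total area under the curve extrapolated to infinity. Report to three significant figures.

AUC = 772 ng/mL·hr

Trapezoidal AUC_0→7.5:
  [0→2]: (75.2+61.9)/2 × 2 = 137.1
  [2→3]: (61.9+56.1)/2 × 1 = 59.0
  [3→4]: (56.1+50.9)/2 × 1 = 53.5
  [4→5.5]: (50.9+44.0)/2 × 1.5 = 71.175
  [5.5→7.5]: (44.0+36.2)/2 × 2 = 80.2
  Sum = 400.975 ng/mL·hr
k_e = ln2 / t½ = 0.693147 / 7.11 = 0.0975 hr^-1
Extrapolated tail: C_last / k_e = 36.2 / 0.0975 = 371.282
AUC_0→∞ = 400.975 + 371.282 = 772.257 ng/mL·hr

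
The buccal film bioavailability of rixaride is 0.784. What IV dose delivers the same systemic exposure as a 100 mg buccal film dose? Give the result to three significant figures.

D_iv = 78.4 mg

Systemic exposure from an extravascular dose = F × D_ev, so the equivalent IV dose is F × D_ev.
D_iv = F × D_ev = 0.784 × 100 = 78.4 mg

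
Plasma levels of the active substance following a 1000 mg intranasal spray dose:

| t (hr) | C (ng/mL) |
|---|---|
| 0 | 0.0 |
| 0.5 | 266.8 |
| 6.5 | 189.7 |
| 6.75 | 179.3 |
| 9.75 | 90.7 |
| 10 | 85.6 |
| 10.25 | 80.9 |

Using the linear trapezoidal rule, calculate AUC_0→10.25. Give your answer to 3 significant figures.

AUC = 1930 ng/mL·hr

Trapezoidal AUC_0→10.25:
  [0→0.5]: (0.0+266.8)/2 × 0.5 = 66.7
  [0.5→6.5]: (266.8+189.7)/2 × 6 = 1369.5
  [6.5→6.75]: (189.7+179.3)/2 × 0.25 = 46.125
  [6.75→9.75]: (179.3+90.7)/2 × 3 = 405.0
  [9.75→10]: (90.7+85.6)/2 × 0.25 = 22.0375
  [10→10.25]: (85.6+80.9)/2 × 0.25 = 20.8125
  Sum = 1930.175 ng/mL·hr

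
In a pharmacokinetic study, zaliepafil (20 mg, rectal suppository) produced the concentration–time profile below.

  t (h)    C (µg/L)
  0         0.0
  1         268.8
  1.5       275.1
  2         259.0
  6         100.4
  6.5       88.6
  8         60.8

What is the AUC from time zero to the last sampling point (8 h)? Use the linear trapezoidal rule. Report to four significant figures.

Trapezoidal AUC_0→8:
  [0→1]: (0.0+268.8)/2 × 1 = 134.4
  [1→1.5]: (268.8+275.1)/2 × 0.5 = 135.975
  [1.5→2]: (275.1+259.0)/2 × 0.5 = 133.525
  [2→6]: (259.0+100.4)/2 × 4 = 718.8
  [6→6.5]: (100.4+88.6)/2 × 0.5 = 47.25
  [6.5→8]: (88.6+60.8)/2 × 1.5 = 112.05
  Sum = 1282.0 µg/L·h

AUC = 1282 µg/L·h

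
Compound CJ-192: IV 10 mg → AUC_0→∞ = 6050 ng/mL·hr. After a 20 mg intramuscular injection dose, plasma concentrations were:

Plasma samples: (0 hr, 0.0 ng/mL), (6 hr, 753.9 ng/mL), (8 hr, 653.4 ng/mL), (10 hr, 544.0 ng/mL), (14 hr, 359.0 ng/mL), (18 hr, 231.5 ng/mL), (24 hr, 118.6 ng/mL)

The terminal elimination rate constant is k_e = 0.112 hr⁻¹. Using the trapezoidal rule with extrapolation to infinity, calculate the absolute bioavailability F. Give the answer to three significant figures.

F = 0.823

Trapezoidal AUC_0→24 (intramuscular injection):
  [0→6]: (0.0+753.9)/2 × 6 = 2261.7
  [6→8]: (753.9+653.4)/2 × 2 = 1407.3
  [8→10]: (653.4+544.0)/2 × 2 = 1197.4
  [10→14]: (544.0+359.0)/2 × 4 = 1806.0
  [14→18]: (359.0+231.5)/2 × 4 = 1181.0
  [18→24]: (231.5+118.6)/2 × 6 = 1050.3
  Sum = 8903.7 ng/mL·hr
Tail: C_last/k_e = 118.6/0.112 = 1058.929
AUC_0→∞ (intramuscular injection) = 8903.7 + 1058.929 = 9962.629 ng/mL·hr
F = (AUC_ev/D_ev)/(AUC_iv/D_iv) = (9962.629/20)/(6050/10) = 498.13145/605 = 0.8234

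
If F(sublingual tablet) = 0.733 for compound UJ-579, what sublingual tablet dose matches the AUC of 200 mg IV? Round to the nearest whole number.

For equal systemic exposure: F × D_ev = D_iv
D_ev = D_iv / F = 200 / 0.733 = 272.851 mg

D_sublingual = 273 mg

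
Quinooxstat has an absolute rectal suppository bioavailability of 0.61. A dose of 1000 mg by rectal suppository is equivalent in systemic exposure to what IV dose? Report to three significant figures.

Systemic exposure from an extravascular dose = F × D_ev, so the equivalent IV dose is F × D_ev.
D_iv = F × D_ev = 0.61 × 1000 = 610 mg

D_iv = 610 mg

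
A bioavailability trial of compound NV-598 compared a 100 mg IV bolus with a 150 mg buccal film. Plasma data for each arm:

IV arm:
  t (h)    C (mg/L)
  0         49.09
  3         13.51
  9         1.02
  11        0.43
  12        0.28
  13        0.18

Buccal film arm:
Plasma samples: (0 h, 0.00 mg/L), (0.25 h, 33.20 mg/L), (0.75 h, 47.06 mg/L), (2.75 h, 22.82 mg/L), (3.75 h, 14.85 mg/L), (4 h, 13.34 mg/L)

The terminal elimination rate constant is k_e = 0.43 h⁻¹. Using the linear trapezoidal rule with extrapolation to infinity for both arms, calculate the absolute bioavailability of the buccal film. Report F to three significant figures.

Trapezoidal AUC_0→13 (IV):
  [0→3]: (49.09+13.51)/2 × 3 = 93.9
  [3→9]: (13.51+1.02)/2 × 6 = 43.59
  [9→11]: (1.02+0.43)/2 × 2 = 1.45
  [11→12]: (0.43+0.28)/2 × 1 = 0.355
  [12→13]: (0.28+0.18)/2 × 1 = 0.23
  Sum = 139.525 mg/L·h
IV tail: 0.18/0.43 = 0.419; AUC_iv,0→∞ = 139.525 + 0.419 = 139.944 mg/L·h
Trapezoidal AUC_0→4 (buccal film):
  [0→0.25]: (0.00+33.20)/2 × 0.25 = 4.15
  [0.25→0.75]: (33.20+47.06)/2 × 0.5 = 20.065
  [0.75→2.75]: (47.06+22.82)/2 × 2 = 69.88
  [2.75→3.75]: (22.82+14.85)/2 × 1 = 18.835
  [3.75→4]: (14.85+13.34)/2 × 0.25 = 3.52375
  Sum = 116.45375 mg/L·h
buccal film tail: 13.34/0.43 = 31.023; AUC_ev,0→∞ = 116.45375 + 31.023 = 147.47675 mg/L·h
F = (AUC_ev/D_ev)/(AUC_iv/D_iv) = (147.47675/150)/(139.944/100) = 0.983178/1.39944 = 0.7026

F = 0.703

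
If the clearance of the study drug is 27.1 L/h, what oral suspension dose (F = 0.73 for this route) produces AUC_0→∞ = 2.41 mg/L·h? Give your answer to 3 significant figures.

Dose = CL × AUC_0→∞ / F
     = 27.1 × 2.41 / 0.73 = 89.4671 mg

Dose = 89.5 mg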